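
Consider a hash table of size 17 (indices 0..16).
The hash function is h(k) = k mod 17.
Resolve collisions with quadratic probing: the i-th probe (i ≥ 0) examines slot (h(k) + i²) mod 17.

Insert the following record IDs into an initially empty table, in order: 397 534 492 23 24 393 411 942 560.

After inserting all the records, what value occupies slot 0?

560

397: h=6 => slot 6
534: h=7 => slot 7
492: h=16 => slot 16
23: h=6, probe 6,7,10 => slot 10
24: h=7, probe 7,8 => slot 8
393: h=2 => slot 2
411: h=3 => slot 3
942: h=7, probe 7,8,11 => slot 11
560: h=16, probe 16,0 => slot 0
Table: [560, ∅, 393, 411, ∅, ∅, 397, 534, 24, ∅, 23, 942, ∅, ∅, ∅, ∅, 492]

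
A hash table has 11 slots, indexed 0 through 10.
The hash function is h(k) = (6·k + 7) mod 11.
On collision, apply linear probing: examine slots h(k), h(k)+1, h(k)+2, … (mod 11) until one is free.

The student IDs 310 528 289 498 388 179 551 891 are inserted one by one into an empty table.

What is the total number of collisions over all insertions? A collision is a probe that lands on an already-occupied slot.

Insert 310: h=8, slot 8 empty → index 8.
Insert 528: h=7, slot 7 empty → index 7.
Insert 289: h=3, slot 3 empty → index 3.
Insert 498: h=3, slot 3 occupied → index 4.
Insert 388: h=3, slots 3,4 occupied → index 5.
Insert 179: h=3, slots 3,4,5 occupied → index 6.
Insert 551: h=2, slot 2 empty → index 2.
Insert 891: h=7, slots 7,8 occupied → index 9.
Table: [., ., 551, 289, 498, 388, 179, 528, 310, 891, .]

8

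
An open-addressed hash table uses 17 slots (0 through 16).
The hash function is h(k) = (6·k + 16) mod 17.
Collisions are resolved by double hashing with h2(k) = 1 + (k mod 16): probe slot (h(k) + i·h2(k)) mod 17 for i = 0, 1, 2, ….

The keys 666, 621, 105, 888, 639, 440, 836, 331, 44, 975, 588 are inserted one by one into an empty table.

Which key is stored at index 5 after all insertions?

836

666: h=0 → slot 0
621: h=2 → slot 2
105: h=0, h2=10, probe 0,10 → slot 10
888: h=6 → slot 6
639: h=8 → slot 8
440: h=4 → slot 4
836: h=0, h2=5, probe 0,5 → slot 5
331: h=13 → slot 13
44: h=8, h2=13, probe 8,4,0,13,9 → slot 9
975: h=1 → slot 1
588: h=8, h2=13, probe 8,4,0,13,9,5,1,14 → slot 14
Table: [666, 975, 621, -, 440, 836, 888, -, 639, 44, 105, -, -, 331, 588, -, -]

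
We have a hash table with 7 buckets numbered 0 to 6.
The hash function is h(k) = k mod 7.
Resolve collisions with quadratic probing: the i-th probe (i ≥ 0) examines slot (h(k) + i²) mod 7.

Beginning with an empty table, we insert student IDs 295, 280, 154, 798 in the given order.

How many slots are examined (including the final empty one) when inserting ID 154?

3

295: h=1 -> slot 1
280: h=0 -> slot 0
154: h=0, probe 0,1,4 -> slot 4
798: h=0, probe 0,1,4,2 -> slot 2
Table: [280, 295, 798, —, 154, —, —]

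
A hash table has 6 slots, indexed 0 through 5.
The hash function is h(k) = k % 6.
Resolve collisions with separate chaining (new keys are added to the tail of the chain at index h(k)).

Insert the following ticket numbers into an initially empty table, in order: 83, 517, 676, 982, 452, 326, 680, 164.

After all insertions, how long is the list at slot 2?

4

Insert 83: h=5, bucket 5 empty → new chain.
Insert 517: h=1, bucket 1 empty → new chain.
Insert 676: h=4, bucket 4 empty → new chain.
Insert 982: h=4, bucket 4 nonempty → append to chain.
Insert 452: h=2, bucket 2 empty → new chain.
Insert 326: h=2, bucket 2 nonempty → append to chain.
Insert 680: h=2, bucket 2 nonempty → append to chain.
Insert 164: h=2, bucket 2 nonempty → append to chain.
Final buckets:
0: ∅
1: 517
2: 452 -> 326 -> 680 -> 164
3: ∅
4: 676 -> 982
5: 83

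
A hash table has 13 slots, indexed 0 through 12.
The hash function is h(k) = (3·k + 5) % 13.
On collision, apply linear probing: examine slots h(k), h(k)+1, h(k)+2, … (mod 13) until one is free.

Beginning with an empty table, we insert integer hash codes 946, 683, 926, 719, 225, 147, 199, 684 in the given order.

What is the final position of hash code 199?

946: h=9 → slot 9
683: h=0 → slot 0
926: h=1 → slot 1
719: h=4 → slot 4
225: h=4, probe 4,5 → slot 5
147: h=4, probe 4,5,6 → slot 6
199: h=4, probe 4,5,6,7 → slot 7
684: h=3 → slot 3
Table: [683, 926, -, 684, 719, 225, 147, 199, -, 946, -, -, -]

7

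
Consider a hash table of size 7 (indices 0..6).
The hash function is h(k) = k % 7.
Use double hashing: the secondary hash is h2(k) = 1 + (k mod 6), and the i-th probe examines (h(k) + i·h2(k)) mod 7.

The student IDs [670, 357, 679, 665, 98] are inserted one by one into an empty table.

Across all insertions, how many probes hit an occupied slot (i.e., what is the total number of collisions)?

Insert 670: h=5, slot 5 empty => index 5.
Insert 357: h=0, slot 0 empty => index 0.
Insert 679: h=0, h2=2, slot 0 occupied => index 2.
Insert 665: h=0, h2=6, slot 0 occupied => index 6.
Insert 98: h=0, h2=3, slot 0 occupied => index 3.
Table: [357, -, 679, 98, -, 670, 665]

3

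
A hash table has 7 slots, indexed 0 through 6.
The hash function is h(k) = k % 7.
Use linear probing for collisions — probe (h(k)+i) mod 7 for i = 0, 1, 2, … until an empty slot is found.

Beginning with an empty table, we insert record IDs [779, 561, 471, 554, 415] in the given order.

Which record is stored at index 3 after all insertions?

779 hashes to 2; slot 2 is free => place at 2.
561 hashes to 1; slot 1 is free => place at 1.
471 hashes to 2; 2 taken => place at 3.
554 hashes to 1; 1,2,3 taken => place at 4.
415 hashes to 2; 2,3,4 taken => place at 5.
Table: [_, 561, 779, 471, 554, 415, _]

471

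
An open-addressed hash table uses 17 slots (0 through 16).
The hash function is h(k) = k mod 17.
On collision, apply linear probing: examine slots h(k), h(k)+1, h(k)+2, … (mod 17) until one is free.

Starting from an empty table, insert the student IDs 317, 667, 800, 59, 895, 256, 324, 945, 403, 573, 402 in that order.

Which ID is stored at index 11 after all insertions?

317: h=11 -> slot 11
667: h=4 -> slot 4
800: h=1 -> slot 1
59: h=8 -> slot 8
895: h=11, probe 11,12 -> slot 12
256: h=1, probe 1,2 -> slot 2
324: h=1, probe 1,2,3 -> slot 3
945: h=10 -> slot 10
403: h=12, probe 12,13 -> slot 13
573: h=12, probe 12,13,14 -> slot 14
402: h=11, probe 11,12,13,14,15 -> slot 15
Table: [—, 800, 256, 324, 667, —, —, —, 59, —, 945, 317, 895, 403, 573, 402, —]

317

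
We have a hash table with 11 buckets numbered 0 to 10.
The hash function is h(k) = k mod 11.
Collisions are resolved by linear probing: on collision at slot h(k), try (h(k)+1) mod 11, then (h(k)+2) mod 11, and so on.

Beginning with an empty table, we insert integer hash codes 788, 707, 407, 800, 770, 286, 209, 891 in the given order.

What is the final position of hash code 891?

5

Insert 788: h=7, slot 7 empty -> index 7.
Insert 707: h=3, slot 3 empty -> index 3.
Insert 407: h=0, slot 0 empty -> index 0.
Insert 800: h=8, slot 8 empty -> index 8.
Insert 770: h=0, slot 0 occupied -> index 1.
Insert 286: h=0, slots 0,1 occupied -> index 2.
Insert 209: h=0, slots 0,1,2,3 occupied -> index 4.
Insert 891: h=0, slots 0,1,2,3,4 occupied -> index 5.
Table: [407, 770, 286, 707, 209, 891, -, 788, 800, -, -]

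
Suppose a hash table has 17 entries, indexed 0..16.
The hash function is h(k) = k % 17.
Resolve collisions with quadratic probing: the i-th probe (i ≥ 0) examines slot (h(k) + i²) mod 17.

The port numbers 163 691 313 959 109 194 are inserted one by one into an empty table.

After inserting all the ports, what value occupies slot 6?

194

163 hashes to 10; slot 10 is free → place at 10.
691 hashes to 11; slot 11 is free → place at 11.
313 hashes to 7; slot 7 is free → place at 7.
959 hashes to 7; 7 taken → place at 8.
109 hashes to 7; 7,8,11 taken → place at 16.
194 hashes to 7; 7,8,11,16 taken → place at 6.
Table: [∅, ∅, ∅, ∅, ∅, ∅, 194, 313, 959, ∅, 163, 691, ∅, ∅, ∅, ∅, 109]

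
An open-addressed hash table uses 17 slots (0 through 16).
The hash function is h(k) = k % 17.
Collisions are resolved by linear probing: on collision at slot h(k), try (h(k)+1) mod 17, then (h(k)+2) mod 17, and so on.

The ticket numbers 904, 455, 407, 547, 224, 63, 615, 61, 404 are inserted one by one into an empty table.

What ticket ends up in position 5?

904: h=3 → slot 3
455: h=13 → slot 13
407: h=16 → slot 16
547: h=3, probe 3,4 → slot 4
224: h=3, probe 3,4,5 → slot 5
63: h=12 → slot 12
615: h=3, probe 3,4,5,6 → slot 6
61: h=10 → slot 10
404: h=13, probe 13,14 → slot 14
Table: [∅, ∅, ∅, 904, 547, 224, 615, ∅, ∅, ∅, 61, ∅, 63, 455, 404, ∅, 407]

224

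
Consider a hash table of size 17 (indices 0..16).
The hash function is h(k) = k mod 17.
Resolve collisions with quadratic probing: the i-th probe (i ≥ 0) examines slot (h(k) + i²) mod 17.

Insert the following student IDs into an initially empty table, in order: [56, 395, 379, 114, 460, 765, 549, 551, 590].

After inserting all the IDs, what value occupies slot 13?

590

Insert 56: h=5, slot 5 empty → index 5.
Insert 395: h=4, slot 4 empty → index 4.
Insert 379: h=5, slot 5 occupied → index 6.
Insert 114: h=12, slot 12 empty → index 12.
Insert 460: h=1, slot 1 empty → index 1.
Insert 765: h=0, slot 0 empty → index 0.
Insert 549: h=5, slots 5,6 occupied → index 9.
Insert 551: h=7, slot 7 empty → index 7.
Insert 590: h=12, slot 12 occupied → index 13.
Table: [765, 460, -, -, 395, 56, 379, 551, -, 549, -, -, 114, 590, -, -, -]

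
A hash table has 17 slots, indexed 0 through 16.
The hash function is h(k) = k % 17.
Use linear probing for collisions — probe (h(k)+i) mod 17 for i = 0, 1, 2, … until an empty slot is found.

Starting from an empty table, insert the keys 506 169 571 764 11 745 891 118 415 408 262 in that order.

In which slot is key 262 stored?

506: h=13 → slot 13
169: h=16 → slot 16
571: h=10 → slot 10
764: h=16, probe 16,0 → slot 0
11: h=11 → slot 11
745: h=14 → slot 14
891: h=7 → slot 7
118: h=16, probe 16,0,1 → slot 1
415: h=7, probe 7,8 → slot 8
408: h=0, probe 0,1,2 → slot 2
262: h=7, probe 7,8,9 → slot 9
Table: [764, 118, 408, —, —, —, —, 891, 415, 262, 571, 11, —, 506, 745, —, 169]

9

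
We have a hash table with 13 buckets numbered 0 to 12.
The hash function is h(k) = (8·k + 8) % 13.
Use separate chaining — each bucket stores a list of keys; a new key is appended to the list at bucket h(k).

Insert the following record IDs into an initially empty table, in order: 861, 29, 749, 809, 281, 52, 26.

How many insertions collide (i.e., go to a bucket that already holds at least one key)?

Insert 861: h=6, bucket 6 empty → new chain.
Insert 29: h=6, bucket 6 nonempty → append to chain.
Insert 749: h=7, bucket 7 empty → new chain.
Insert 809: h=6, bucket 6 nonempty → append to chain.
Insert 281: h=7, bucket 7 nonempty → append to chain.
Insert 52: h=8, bucket 8 empty → new chain.
Insert 26: h=8, bucket 8 nonempty → append to chain.
Final buckets:
0: _
1: _
2: _
3: _
4: _
5: _
6: 861 -> 29 -> 809
7: 749 -> 281
8: 52 -> 26
9: _
10: _
11: _
12: _

4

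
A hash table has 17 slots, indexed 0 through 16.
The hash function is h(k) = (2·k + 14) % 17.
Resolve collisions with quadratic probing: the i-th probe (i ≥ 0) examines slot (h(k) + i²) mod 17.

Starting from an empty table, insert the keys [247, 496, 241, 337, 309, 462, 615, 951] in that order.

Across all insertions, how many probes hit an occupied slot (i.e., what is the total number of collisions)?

11

247 hashes to 15; slot 15 is free → place at 15.
496 hashes to 3; slot 3 is free → place at 3.
241 hashes to 3; 3 taken → place at 4.
337 hashes to 8; slot 8 is free → place at 8.
309 hashes to 3; 3,4 taken → place at 7.
462 hashes to 3; 3,4,7 taken → place at 12.
615 hashes to 3; 3,4,7,12 taken → place at 2.
951 hashes to 12; 12 taken → place at 13.
Table: [-, -, 615, 496, 241, -, -, 309, 337, -, -, -, 462, 951, -, 247, -]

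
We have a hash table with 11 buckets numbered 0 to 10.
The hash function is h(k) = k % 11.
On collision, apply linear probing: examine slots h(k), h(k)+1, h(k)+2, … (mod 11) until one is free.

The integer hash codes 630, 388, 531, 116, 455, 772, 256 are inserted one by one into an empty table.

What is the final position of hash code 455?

7

Insert 630: h=3, slot 3 empty → index 3.
Insert 388: h=3, slot 3 occupied → index 4.
Insert 531: h=3, slots 3,4 occupied → index 5.
Insert 116: h=6, slot 6 empty → index 6.
Insert 455: h=4, slots 4,5,6 occupied → index 7.
Insert 772: h=2, slot 2 empty → index 2.
Insert 256: h=3, slots 3,4,5,6,7 occupied → index 8.
Table: [∅, ∅, 772, 630, 388, 531, 116, 455, 256, ∅, ∅]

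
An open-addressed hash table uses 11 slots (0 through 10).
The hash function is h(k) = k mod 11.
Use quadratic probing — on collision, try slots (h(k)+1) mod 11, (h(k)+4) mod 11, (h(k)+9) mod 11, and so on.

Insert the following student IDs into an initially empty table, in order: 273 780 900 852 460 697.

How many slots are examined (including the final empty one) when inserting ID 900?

Insert 273: h=9, slot 9 empty → index 9.
Insert 780: h=10, slot 10 empty → index 10.
Insert 900: h=9, slots 9,10 occupied → index 2.
Insert 852: h=5, slot 5 empty → index 5.
Insert 460: h=9, slots 9,10,2 occupied → index 7.
Insert 697: h=4, slot 4 empty → index 4.
Table: [_, _, 900, _, 697, 852, _, 460, _, 273, 780]

3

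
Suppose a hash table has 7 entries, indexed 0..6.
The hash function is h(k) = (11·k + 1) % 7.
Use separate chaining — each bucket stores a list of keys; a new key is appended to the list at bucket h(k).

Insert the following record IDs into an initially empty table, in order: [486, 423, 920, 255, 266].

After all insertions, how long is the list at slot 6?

486 -> bucket 6
423 -> bucket 6 (collision)
920 -> bucket 6 (collision)
255 -> bucket 6 (collision)
266 -> bucket 1
Final buckets:
0: —
1: 266
2: —
3: —
4: —
5: —
6: 486 -> 423 -> 920 -> 255

4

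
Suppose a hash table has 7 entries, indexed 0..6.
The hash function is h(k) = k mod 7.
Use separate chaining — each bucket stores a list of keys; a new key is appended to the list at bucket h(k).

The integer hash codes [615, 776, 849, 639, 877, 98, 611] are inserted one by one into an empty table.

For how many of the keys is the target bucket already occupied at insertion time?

4

615 → bucket 6
776 → bucket 6 (collision)
849 → bucket 2
639 → bucket 2 (collision)
877 → bucket 2 (collision)
98 → bucket 0
611 → bucket 2 (collision)
Final buckets:
0: 98
1: -
2: 849 -> 639 -> 877 -> 611
3: -
4: -
5: -
6: 615 -> 776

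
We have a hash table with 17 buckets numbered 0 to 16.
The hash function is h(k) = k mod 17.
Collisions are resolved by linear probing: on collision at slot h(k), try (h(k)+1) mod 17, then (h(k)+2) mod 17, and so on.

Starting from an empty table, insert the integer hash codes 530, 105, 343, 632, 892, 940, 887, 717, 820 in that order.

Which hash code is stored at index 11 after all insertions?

530: h=3 -> slot 3
105: h=3, probe 3,4 -> slot 4
343: h=3, probe 3,4,5 -> slot 5
632: h=3, probe 3,4,5,6 -> slot 6
892: h=8 -> slot 8
940: h=5, probe 5,6,7 -> slot 7
887: h=3, probe 3,4,5,6,7,8,9 -> slot 9
717: h=3, probe 3,4,5,6,7,8,9,10 -> slot 10
820: h=4, probe 4,5,6,7,8,9,10,11 -> slot 11
Table: [., ., ., 530, 105, 343, 632, 940, 892, 887, 717, 820, ., ., ., ., .]

820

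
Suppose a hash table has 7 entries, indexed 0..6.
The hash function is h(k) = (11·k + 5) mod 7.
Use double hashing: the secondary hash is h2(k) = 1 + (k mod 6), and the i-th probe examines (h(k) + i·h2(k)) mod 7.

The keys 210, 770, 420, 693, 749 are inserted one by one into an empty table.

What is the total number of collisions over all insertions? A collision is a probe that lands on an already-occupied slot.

210 hashes to 5; slot 5 is free → place at 5.
770 hashes to 5, h2=3; 5 taken → place at 1.
420 hashes to 5, h2=1; 5 taken → place at 6.
693 hashes to 5, h2=4; 5 taken → place at 2.
749 hashes to 5, h2=6; 5 taken → place at 4.
Table: [—, 770, 693, —, 749, 210, 420]

4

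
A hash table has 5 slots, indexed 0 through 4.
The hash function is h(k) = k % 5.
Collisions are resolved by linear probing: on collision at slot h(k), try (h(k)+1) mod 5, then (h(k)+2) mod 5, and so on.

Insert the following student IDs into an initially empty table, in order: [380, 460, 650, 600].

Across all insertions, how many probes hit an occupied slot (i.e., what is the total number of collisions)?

6

380: h=0 -> slot 0
460: h=0, probe 0,1 -> slot 1
650: h=0, probe 0,1,2 -> slot 2
600: h=0, probe 0,1,2,3 -> slot 3
Table: [380, 460, 650, 600, .]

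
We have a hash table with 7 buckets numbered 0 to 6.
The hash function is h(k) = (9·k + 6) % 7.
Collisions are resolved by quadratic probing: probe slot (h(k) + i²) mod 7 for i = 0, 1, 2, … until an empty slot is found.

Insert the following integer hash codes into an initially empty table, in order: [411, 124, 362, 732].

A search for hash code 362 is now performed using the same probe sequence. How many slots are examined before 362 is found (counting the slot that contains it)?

411 hashes to 2; slot 2 is free => place at 2.
124 hashes to 2; 2 taken => place at 3.
362 hashes to 2; 2,3 taken => place at 6.
732 hashes to 0; slot 0 is free => place at 0.
Table: [732, ., 411, 124, ., ., 362]
Lookup 362: h=2, probe 2,3,6 → found at 6.

3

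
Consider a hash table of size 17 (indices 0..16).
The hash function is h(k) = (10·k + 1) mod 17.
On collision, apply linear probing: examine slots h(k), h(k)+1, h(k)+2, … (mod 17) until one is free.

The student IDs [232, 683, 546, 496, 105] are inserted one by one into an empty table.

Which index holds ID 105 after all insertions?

16

232 hashes to 9; slot 9 is free -> place at 9.
683 hashes to 14; slot 14 is free -> place at 14.
546 hashes to 4; slot 4 is free -> place at 4.
496 hashes to 14; 14 taken -> place at 15.
105 hashes to 14; 14,15 taken -> place at 16.
Table: [_, _, _, _, 546, _, _, _, _, 232, _, _, _, _, 683, 496, 105]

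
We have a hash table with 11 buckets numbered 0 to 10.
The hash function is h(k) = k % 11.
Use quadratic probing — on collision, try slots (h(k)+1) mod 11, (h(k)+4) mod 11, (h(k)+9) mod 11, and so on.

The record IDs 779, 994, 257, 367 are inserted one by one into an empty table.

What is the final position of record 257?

Insert 779: h=9, slot 9 empty → index 9.
Insert 994: h=4, slot 4 empty → index 4.
Insert 257: h=4, slot 4 occupied → index 5.
Insert 367: h=4, slots 4,5 occupied → index 8.
Table: [—, —, —, —, 994, 257, —, —, 367, 779, —]

5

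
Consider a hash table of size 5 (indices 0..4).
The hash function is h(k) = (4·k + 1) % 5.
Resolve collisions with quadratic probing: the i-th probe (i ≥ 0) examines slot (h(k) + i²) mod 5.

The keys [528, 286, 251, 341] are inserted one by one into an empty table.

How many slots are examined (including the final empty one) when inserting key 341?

3

528: h=3 → slot 3
286: h=0 → slot 0
251: h=0, probe 0,1 → slot 1
341: h=0, probe 0,1,4 → slot 4
Table: [286, 251, ., 528, 341]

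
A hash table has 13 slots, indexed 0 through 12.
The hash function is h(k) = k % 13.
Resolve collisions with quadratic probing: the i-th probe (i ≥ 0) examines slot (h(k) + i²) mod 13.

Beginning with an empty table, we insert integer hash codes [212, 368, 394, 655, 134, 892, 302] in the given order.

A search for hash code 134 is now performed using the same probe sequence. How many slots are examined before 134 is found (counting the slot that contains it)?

4

Insert 212: h=4, slot 4 empty => index 4.
Insert 368: h=4, slot 4 occupied => index 5.
Insert 394: h=4, slots 4,5 occupied => index 8.
Insert 655: h=5, slot 5 occupied => index 6.
Insert 134: h=4, slots 4,5,8 occupied => index 0.
Insert 892: h=8, slot 8 occupied => index 9.
Insert 302: h=3, slot 3 empty => index 3.
Table: [134, —, —, 302, 212, 368, 655, —, 394, 892, —, —, —]
Lookup 134: h=4, probe 4,5,8,0 → found at 0.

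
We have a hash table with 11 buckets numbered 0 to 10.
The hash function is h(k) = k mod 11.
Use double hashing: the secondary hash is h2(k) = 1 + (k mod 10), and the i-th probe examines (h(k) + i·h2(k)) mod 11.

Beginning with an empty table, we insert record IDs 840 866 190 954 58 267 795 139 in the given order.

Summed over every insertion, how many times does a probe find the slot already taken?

Insert 840: h=4, slot 4 empty -> index 4.
Insert 866: h=8, slot 8 empty -> index 8.
Insert 190: h=3, slot 3 empty -> index 3.
Insert 954: h=8, h2=5, slot 8 occupied -> index 2.
Insert 58: h=3, h2=9, slot 3 occupied -> index 1.
Insert 267: h=3, h2=8, slot 3 occupied -> index 0.
Insert 795: h=3, h2=6, slot 3 occupied -> index 9.
Insert 139: h=7, slot 7 empty -> index 7.
Table: [267, 58, 954, 190, 840, _, _, 139, 866, 795, _]

4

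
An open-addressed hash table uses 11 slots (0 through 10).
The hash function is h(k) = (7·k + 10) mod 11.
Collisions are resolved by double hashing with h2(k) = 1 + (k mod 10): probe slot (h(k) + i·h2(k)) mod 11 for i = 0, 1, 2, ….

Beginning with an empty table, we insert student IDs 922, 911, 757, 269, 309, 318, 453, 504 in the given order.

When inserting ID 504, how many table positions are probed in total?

4

Insert 922: h=7, slot 7 empty => index 7.
Insert 911: h=7, h2=2, slot 7 occupied => index 9.
Insert 757: h=7, h2=8, slot 7 occupied => index 4.
Insert 269: h=1, slot 1 empty => index 1.
Insert 309: h=6, slot 6 empty => index 6.
Insert 318: h=3, slot 3 empty => index 3.
Insert 453: h=2, slot 2 empty => index 2.
Insert 504: h=7, h2=5, slots 7,1,6 occupied => index 0.
Table: [504, 269, 453, 318, 757, _, 309, 922, _, 911, _]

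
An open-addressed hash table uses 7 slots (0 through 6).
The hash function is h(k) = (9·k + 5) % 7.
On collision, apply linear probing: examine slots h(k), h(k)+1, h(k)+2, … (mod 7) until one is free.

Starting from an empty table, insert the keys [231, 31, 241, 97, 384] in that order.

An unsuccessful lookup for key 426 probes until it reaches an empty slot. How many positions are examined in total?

Insert 231: h=5, slot 5 empty → index 5.
Insert 31: h=4, slot 4 empty → index 4.
Insert 241: h=4, slots 4,5 occupied → index 6.
Insert 97: h=3, slot 3 empty → index 3.
Insert 384: h=3, slots 3,4,5,6 occupied → index 0.
Table: [384, _, _, 97, 31, 231, 241]
Lookup 426: h=3, probe 3,4,5,6,0,1 → slot 1 empty, not found.

6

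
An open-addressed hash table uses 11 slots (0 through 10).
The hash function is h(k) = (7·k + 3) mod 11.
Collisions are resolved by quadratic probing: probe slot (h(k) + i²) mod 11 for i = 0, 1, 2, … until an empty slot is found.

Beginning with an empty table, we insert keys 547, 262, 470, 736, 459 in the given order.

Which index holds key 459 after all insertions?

8

547: h=4 => slot 4
262: h=0 => slot 0
470: h=4, probe 4,5 => slot 5
736: h=7 => slot 7
459: h=4, probe 4,5,8 => slot 8
Table: [262, —, —, —, 547, 470, —, 736, 459, —, —]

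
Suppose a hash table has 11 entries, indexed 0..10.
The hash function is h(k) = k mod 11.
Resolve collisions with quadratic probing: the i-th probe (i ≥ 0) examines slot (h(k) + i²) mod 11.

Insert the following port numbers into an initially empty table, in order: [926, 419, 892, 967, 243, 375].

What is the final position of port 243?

6

Insert 926: h=2, slot 2 empty → index 2.
Insert 419: h=1, slot 1 empty → index 1.
Insert 892: h=1, slots 1,2 occupied → index 5.
Insert 967: h=10, slot 10 empty → index 10.
Insert 243: h=1, slots 1,2,5,10 occupied → index 6.
Insert 375: h=1, slots 1,2,5,10,6 occupied → index 4.
Table: [—, 419, 926, —, 375, 892, 243, —, —, —, 967]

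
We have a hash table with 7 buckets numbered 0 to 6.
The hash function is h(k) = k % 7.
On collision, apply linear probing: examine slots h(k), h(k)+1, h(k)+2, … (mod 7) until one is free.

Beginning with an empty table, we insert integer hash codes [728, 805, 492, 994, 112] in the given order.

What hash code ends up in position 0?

728: h=0 => slot 0
805: h=0, probe 0,1 => slot 1
492: h=2 => slot 2
994: h=0, probe 0,1,2,3 => slot 3
112: h=0, probe 0,1,2,3,4 => slot 4
Table: [728, 805, 492, 994, 112, _, _]

728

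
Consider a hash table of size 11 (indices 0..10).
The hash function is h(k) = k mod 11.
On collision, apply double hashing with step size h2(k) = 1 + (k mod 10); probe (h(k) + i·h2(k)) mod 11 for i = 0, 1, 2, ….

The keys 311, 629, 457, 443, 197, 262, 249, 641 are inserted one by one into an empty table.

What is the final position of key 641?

311 hashes to 3; slot 3 is free => place at 3.
629 hashes to 2; slot 2 is free => place at 2.
457 hashes to 6; slot 6 is free => place at 6.
443 hashes to 3, h2=4; 3 taken => place at 7.
197 hashes to 10; slot 10 is free => place at 10.
262 hashes to 9; slot 9 is free => place at 9.
249 hashes to 7, h2=10; 7,6 taken => place at 5.
641 hashes to 3, h2=2; 3,5,7,9 taken => place at 0.
Table: [641, ., 629, 311, ., 249, 457, 443, ., 262, 197]

0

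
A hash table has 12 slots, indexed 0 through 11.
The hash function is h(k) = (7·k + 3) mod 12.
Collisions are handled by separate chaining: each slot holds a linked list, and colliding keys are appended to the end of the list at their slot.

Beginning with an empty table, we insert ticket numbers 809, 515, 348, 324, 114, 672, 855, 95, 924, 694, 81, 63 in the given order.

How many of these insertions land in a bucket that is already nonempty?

809 -> bucket 2
515 -> bucket 8
348 -> bucket 3
324 -> bucket 3 (collision)
114 -> bucket 9
672 -> bucket 3 (collision)
855 -> bucket 0
95 -> bucket 8 (collision)
924 -> bucket 3 (collision)
694 -> bucket 1
81 -> bucket 6
63 -> bucket 0 (collision)
Final buckets:
0: 855 -> 63
1: 694
2: 809
3: 348 -> 324 -> 672 -> 924
4: .
5: .
6: 81
7: .
8: 515 -> 95
9: 114
10: .
11: .

5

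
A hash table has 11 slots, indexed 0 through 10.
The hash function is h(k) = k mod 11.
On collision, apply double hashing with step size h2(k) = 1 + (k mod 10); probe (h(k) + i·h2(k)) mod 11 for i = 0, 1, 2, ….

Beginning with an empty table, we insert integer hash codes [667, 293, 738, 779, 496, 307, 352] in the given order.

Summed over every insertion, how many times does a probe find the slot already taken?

3

Insert 667: h=7, slot 7 empty → index 7.
Insert 293: h=7, h2=4, slot 7 occupied → index 0.
Insert 738: h=1, slot 1 empty → index 1.
Insert 779: h=9, slot 9 empty → index 9.
Insert 496: h=1, h2=7, slot 1 occupied → index 8.
Insert 307: h=10, slot 10 empty → index 10.
Insert 352: h=0, h2=3, slot 0 occupied → index 3.
Table: [293, 738, ∅, 352, ∅, ∅, ∅, 667, 496, 779, 307]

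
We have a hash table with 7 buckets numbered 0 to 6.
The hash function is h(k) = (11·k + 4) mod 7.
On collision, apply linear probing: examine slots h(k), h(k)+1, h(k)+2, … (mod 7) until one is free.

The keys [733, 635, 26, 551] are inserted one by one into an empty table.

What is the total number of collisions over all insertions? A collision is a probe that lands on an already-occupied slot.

6

733: h=3 → slot 3
635: h=3, probe 3,4 → slot 4
26: h=3, probe 3,4,5 → slot 5
551: h=3, probe 3,4,5,6 → slot 6
Table: [., ., ., 733, 635, 26, 551]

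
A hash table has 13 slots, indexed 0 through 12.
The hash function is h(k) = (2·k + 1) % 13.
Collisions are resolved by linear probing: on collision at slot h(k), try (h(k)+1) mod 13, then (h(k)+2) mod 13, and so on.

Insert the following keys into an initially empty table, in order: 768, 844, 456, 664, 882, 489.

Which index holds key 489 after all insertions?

Insert 768: h=3, slot 3 empty → index 3.
Insert 844: h=12, slot 12 empty → index 12.
Insert 456: h=3, slot 3 occupied → index 4.
Insert 664: h=3, slots 3,4 occupied → index 5.
Insert 882: h=10, slot 10 empty → index 10.
Insert 489: h=4, slots 4,5 occupied → index 6.
Table: [-, -, -, 768, 456, 664, 489, -, -, -, 882, -, 844]

6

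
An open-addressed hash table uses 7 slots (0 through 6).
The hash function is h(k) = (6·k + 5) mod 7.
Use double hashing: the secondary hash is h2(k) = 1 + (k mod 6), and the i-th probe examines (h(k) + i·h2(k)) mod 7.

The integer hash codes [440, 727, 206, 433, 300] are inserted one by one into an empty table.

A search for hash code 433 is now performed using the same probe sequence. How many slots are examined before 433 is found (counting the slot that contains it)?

3

Insert 440: h=6, slot 6 empty -> index 6.
Insert 727: h=6, h2=2, slot 6 occupied -> index 1.
Insert 206: h=2, slot 2 empty -> index 2.
Insert 433: h=6, h2=2, slots 6,1 occupied -> index 3.
Insert 300: h=6, h2=1, slot 6 occupied -> index 0.
Table: [300, 727, 206, 433, ., ., 440]
Lookup 433: h=6, h2=2, probe 6,1,3 → found at 3.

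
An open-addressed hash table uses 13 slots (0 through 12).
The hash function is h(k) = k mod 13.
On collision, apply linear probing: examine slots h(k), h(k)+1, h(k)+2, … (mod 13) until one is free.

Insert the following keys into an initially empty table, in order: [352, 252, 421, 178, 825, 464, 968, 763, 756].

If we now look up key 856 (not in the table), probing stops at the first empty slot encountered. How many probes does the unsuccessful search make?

352: h=1 -> slot 1
252: h=5 -> slot 5
421: h=5, probe 5,6 -> slot 6
178: h=9 -> slot 9
825: h=6, probe 6,7 -> slot 7
464: h=9, probe 9,10 -> slot 10
968: h=6, probe 6,7,8 -> slot 8
763: h=9, probe 9,10,11 -> slot 11
756: h=2 -> slot 2
Table: [∅, 352, 756, ∅, ∅, 252, 421, 825, 968, 178, 464, 763, ∅]
Lookup 856: h=11, probe 11,12 → slot 12 empty, not found.

2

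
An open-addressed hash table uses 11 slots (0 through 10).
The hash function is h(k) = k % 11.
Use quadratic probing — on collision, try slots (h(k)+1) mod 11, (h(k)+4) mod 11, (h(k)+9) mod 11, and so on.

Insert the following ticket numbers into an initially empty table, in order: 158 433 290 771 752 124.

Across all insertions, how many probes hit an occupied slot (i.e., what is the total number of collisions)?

Insert 158: h=4, slot 4 empty → index 4.
Insert 433: h=4, slot 4 occupied → index 5.
Insert 290: h=4, slots 4,5 occupied → index 8.
Insert 771: h=1, slot 1 empty → index 1.
Insert 752: h=4, slots 4,5,8 occupied → index 2.
Insert 124: h=3, slot 3 empty → index 3.
Table: [-, 771, 752, 124, 158, 433, -, -, 290, -, -]

6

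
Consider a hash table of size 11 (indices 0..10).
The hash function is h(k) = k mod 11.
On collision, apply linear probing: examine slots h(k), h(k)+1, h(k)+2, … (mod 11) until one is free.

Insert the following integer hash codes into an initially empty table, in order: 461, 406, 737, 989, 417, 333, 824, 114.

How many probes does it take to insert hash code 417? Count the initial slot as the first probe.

461 hashes to 10; slot 10 is free -> place at 10.
406 hashes to 10; 10 taken -> place at 0.
737 hashes to 0; 0 taken -> place at 1.
989 hashes to 10; 10,0,1 taken -> place at 2.
417 hashes to 10; 10,0,1,2 taken -> place at 3.
333 hashes to 3; 3 taken -> place at 4.
824 hashes to 10; 10,0,1,2,3,4 taken -> place at 5.
114 hashes to 4; 4,5 taken -> place at 6.
Table: [406, 737, 989, 417, 333, 824, 114, ., ., ., 461]

5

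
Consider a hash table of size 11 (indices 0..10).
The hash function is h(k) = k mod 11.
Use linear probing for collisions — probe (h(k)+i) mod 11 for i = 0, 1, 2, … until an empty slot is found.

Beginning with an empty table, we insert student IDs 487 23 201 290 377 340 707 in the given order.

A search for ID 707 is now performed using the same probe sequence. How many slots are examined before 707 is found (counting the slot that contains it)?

487: h=3 => slot 3
23: h=1 => slot 1
201: h=3, probe 3,4 => slot 4
290: h=4, probe 4,5 => slot 5
377: h=3, probe 3,4,5,6 => slot 6
340: h=10 => slot 10
707: h=3, probe 3,4,5,6,7 => slot 7
Table: [_, 23, _, 487, 201, 290, 377, 707, _, _, 340]
Lookup 707: h=3, probe 3,4,5,6,7 → found at 7.

5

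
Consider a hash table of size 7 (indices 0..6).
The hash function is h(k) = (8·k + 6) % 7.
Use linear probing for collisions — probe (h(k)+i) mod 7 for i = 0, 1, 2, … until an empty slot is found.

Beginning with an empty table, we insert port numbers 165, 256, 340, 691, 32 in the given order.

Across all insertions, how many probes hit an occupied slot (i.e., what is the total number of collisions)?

165: h=3 -> slot 3
256: h=3, probe 3,4 -> slot 4
340: h=3, probe 3,4,5 -> slot 5
691: h=4, probe 4,5,6 -> slot 6
32: h=3, probe 3,4,5,6,0 -> slot 0
Table: [32, ., ., 165, 256, 340, 691]

9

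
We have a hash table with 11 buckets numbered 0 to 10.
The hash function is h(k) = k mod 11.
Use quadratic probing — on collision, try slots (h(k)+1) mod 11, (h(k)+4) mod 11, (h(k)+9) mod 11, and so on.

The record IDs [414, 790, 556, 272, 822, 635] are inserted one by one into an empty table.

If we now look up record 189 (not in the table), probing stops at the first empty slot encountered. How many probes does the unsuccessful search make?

Insert 414: h=7, slot 7 empty → index 7.
Insert 790: h=9, slot 9 empty → index 9.
Insert 556: h=6, slot 6 empty → index 6.
Insert 272: h=8, slot 8 empty → index 8.
Insert 822: h=8, slots 8,9 occupied → index 1.
Insert 635: h=8, slots 8,9,1,6 occupied → index 2.
Table: [—, 822, 635, —, —, —, 556, 414, 272, 790, —]
Lookup 189: h=2, probe 2,3 → slot 3 empty, not found.

2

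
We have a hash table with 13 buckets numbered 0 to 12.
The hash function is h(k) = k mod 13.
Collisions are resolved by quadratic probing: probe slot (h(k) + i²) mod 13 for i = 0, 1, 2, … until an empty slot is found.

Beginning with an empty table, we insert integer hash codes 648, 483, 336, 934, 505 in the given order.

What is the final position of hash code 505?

1

648 hashes to 11; slot 11 is free → place at 11.
483 hashes to 2; slot 2 is free → place at 2.
336 hashes to 11; 11 taken → place at 12.
934 hashes to 11; 11,12,2 taken → place at 7.
505 hashes to 11; 11,12,2,7 taken → place at 1.
Table: [_, 505, 483, _, _, _, _, 934, _, _, _, 648, 336]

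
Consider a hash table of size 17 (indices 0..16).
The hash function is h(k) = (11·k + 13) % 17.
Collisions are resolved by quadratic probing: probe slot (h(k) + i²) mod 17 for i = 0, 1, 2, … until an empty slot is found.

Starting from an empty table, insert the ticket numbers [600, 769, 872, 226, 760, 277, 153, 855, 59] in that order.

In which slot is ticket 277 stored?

Insert 600: h=0, slot 0 empty => index 0.
Insert 769: h=6, slot 6 empty => index 6.
Insert 872: h=0, slot 0 occupied => index 1.
Insert 226: h=0, slots 0,1 occupied => index 4.
Insert 760: h=9, slot 9 empty => index 9.
Insert 277: h=0, slots 0,1,4,9 occupied => index 16.
Insert 153: h=13, slot 13 empty => index 13.
Insert 855: h=0, slots 0,1,4,9,16 occupied => index 8.
Insert 59: h=16, slots 16,0 occupied => index 3.
Table: [600, 872, ∅, 59, 226, ∅, 769, ∅, 855, 760, ∅, ∅, ∅, 153, ∅, ∅, 277]

16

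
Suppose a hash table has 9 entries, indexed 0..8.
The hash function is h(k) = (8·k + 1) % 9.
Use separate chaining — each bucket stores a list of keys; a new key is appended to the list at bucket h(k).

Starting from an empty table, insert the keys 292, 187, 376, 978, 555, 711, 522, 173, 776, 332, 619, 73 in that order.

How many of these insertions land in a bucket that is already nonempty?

5

Insert 292: h=6, bucket 6 empty -> new chain.
Insert 187: h=3, bucket 3 empty -> new chain.
Insert 376: h=3, bucket 3 nonempty -> append to chain.
Insert 978: h=4, bucket 4 empty -> new chain.
Insert 555: h=4, bucket 4 nonempty -> append to chain.
Insert 711: h=1, bucket 1 empty -> new chain.
Insert 522: h=1, bucket 1 nonempty -> append to chain.
Insert 173: h=8, bucket 8 empty -> new chain.
Insert 776: h=8, bucket 8 nonempty -> append to chain.
Insert 332: h=2, bucket 2 empty -> new chain.
Insert 619: h=3, bucket 3 nonempty -> append to chain.
Insert 73: h=0, bucket 0 empty -> new chain.
Final buckets:
0: 73
1: 711 -> 522
2: 332
3: 187 -> 376 -> 619
4: 978 -> 555
5: —
6: 292
7: —
8: 173 -> 776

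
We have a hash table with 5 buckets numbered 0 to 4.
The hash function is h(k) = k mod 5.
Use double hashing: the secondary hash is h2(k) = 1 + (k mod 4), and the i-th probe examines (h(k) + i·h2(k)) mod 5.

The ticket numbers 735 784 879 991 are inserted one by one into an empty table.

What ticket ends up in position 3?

879

Insert 735: h=0, slot 0 empty → index 0.
Insert 784: h=4, slot 4 empty → index 4.
Insert 879: h=4, h2=4, slot 4 occupied → index 3.
Insert 991: h=1, slot 1 empty → index 1.
Table: [735, 991, ., 879, 784]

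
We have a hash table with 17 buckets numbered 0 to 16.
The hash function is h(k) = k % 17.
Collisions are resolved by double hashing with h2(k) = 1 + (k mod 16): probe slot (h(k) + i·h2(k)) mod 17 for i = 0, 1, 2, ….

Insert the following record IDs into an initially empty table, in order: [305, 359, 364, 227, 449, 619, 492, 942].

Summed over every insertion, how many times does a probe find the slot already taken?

5

305: h=16 => slot 16
359: h=2 => slot 2
364: h=7 => slot 7
227: h=6 => slot 6
449: h=7, h2=2, probe 7,9 => slot 9
619: h=7, h2=12, probe 7,2,14 => slot 14
492: h=16, h2=13, probe 16,12 => slot 12
942: h=7, h2=15, probe 7,5 => slot 5
Table: [_, _, 359, _, _, 942, 227, 364, _, 449, _, _, 492, _, 619, _, 305]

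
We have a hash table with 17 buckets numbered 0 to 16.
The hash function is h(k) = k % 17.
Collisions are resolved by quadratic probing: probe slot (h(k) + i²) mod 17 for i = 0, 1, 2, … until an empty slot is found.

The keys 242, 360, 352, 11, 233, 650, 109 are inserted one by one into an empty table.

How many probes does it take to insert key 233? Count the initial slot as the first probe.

2

Insert 242: h=4, slot 4 empty => index 4.
Insert 360: h=3, slot 3 empty => index 3.
Insert 352: h=12, slot 12 empty => index 12.
Insert 11: h=11, slot 11 empty => index 11.
Insert 233: h=12, slot 12 occupied => index 13.
Insert 650: h=4, slot 4 occupied => index 5.
Insert 109: h=7, slot 7 empty => index 7.
Table: [_, _, _, 360, 242, 650, _, 109, _, _, _, 11, 352, 233, _, _, _]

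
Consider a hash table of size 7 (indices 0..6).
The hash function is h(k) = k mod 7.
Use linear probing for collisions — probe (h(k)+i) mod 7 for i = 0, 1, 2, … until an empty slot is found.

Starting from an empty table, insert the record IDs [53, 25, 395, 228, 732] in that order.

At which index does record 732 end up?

53: h=4 => slot 4
25: h=4, probe 4,5 => slot 5
395: h=3 => slot 3
228: h=4, probe 4,5,6 => slot 6
732: h=4, probe 4,5,6,0 => slot 0
Table: [732, ., ., 395, 53, 25, 228]

0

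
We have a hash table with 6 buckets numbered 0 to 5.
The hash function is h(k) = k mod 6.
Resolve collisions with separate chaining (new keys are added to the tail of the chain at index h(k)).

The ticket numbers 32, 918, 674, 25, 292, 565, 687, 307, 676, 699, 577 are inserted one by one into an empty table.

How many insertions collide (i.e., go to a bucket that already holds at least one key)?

Insert 32: h=2, bucket 2 empty → new chain.
Insert 918: h=0, bucket 0 empty → new chain.
Insert 674: h=2, bucket 2 nonempty → append to chain.
Insert 25: h=1, bucket 1 empty → new chain.
Insert 292: h=4, bucket 4 empty → new chain.
Insert 565: h=1, bucket 1 nonempty → append to chain.
Insert 687: h=3, bucket 3 empty → new chain.
Insert 307: h=1, bucket 1 nonempty → append to chain.
Insert 676: h=4, bucket 4 nonempty → append to chain.
Insert 699: h=3, bucket 3 nonempty → append to chain.
Insert 577: h=1, bucket 1 nonempty → append to chain.
Final buckets:
0: 918
1: 25 -> 565 -> 307 -> 577
2: 32 -> 674
3: 687 -> 699
4: 292 -> 676
5: .

6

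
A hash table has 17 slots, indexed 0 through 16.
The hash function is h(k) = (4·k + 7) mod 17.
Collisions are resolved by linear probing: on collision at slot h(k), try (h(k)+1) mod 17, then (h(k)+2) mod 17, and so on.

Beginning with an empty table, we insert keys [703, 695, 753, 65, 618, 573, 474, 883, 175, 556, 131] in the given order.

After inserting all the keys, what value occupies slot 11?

175

703: h=14 -> slot 14
695: h=16 -> slot 16
753: h=10 -> slot 10
65: h=12 -> slot 12
618: h=14, probe 14,15 -> slot 15
573: h=4 -> slot 4
474: h=16, probe 16,0 -> slot 0
883: h=3 -> slot 3
175: h=10, probe 10,11 -> slot 11
556: h=4, probe 4,5 -> slot 5
131: h=4, probe 4,5,6 -> slot 6
Table: [474, ∅, ∅, 883, 573, 556, 131, ∅, ∅, ∅, 753, 175, 65, ∅, 703, 618, 695]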